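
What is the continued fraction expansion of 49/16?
[3; 16]

Euclidean algorithm steps:
49 = 3 × 16 + 1
16 = 16 × 1 + 0
Continued fraction: [3; 16]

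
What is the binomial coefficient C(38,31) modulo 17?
0

Using Lucas' theorem:
Write n=38 and k=31 in base 17:
n in base 17: [2, 4]
k in base 17: [1, 14]
C(38,31) mod 17 = ∏ C(n_i, k_i) mod 17
Digit binomials (mod 17): C(2,1) = 2; C(4,14) = 0 (k_i > n_i)
Product: 2 × 0 = 0 ≡ 0 (mod 17)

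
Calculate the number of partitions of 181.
749474411781

p(n) counts ways to write n as a sum of positive integers (order ignored).
Euler's pentagonal recurrence: p(k) = p(k-1) + p(k-2) - p(k-5) - p(k-7) + p(k-12) + p(k-15) - ... (offsets j(3j∓1)/2, signs ++--, p(0)=1, p(<0)=0).
DP table for k = 0..180: p(0)=1, p(1)=1, p(2)=2, p(3)=3, p(4)=5, p(5)=7, p(6)=11, p(7)=15, p(8)=22, p(9)=30, p(10)=42, p(11)=56, p(12)=77, p(13)=101, p(14)=135, p(15)=176, p(16)=231, p(17)=297, p(18)=385, p(19)=490, p(20)=627, p(21)=792, p(22)=1002, p(23)=1255, p(24)=1575, p(25)=1958, p(26)=2436, p(27)=3010, p(28)=3718, p(29)=4565, p(30)=5604, p(31)=6842, p(32)=8349, p(33)=10143, p(34)=12310, p(35)=14883, p(36)=17977, p(37)=21637, p(38)=26015, p(39)=31185, p(40)=37338, p(41)=44583, p(42)=53174, p(43)=63261, p(44)=75175, p(45)=89134, p(46)=105558, p(47)=124754, p(48)=147273, p(49)=173525, p(50)=204226, p(51)=239943, p(52)=281589, p(53)=329931, p(54)=386155, p(55)=451276, p(56)=526823, p(57)=614154, p(58)=715220, p(59)=831820, p(60)=966467, p(61)=1121505, p(62)=1300156, p(63)=1505499, p(64)=1741630, p(65)=2012558, p(66)=2323520, p(67)=2679689, p(68)=3087735, p(69)=3554345, p(70)=4087968, p(71)=4697205, p(72)=5392783, p(73)=6185689, p(74)=7089500, p(75)=8118264, p(76)=9289091, p(77)=10619863, p(78)=12132164, p(79)=13848650, p(80)=15796476, p(81)=18004327, p(82)=20506255, p(83)=23338469, p(84)=26543660, p(85)=30167357, p(86)=34262962, p(87)=38887673, p(88)=44108109, p(89)=49995925, p(90)=56634173, p(91)=64112359, p(92)=72533807, p(93)=82010177, p(94)=92669720, p(95)=104651419, p(96)=118114304, p(97)=133230930, p(98)=150198136, p(99)=169229875, p(100)=190569292, p(101)=214481126, p(102)=241265379, p(103)=271248950, p(104)=304801365, p(105)=342325709, p(106)=384276336, p(107)=431149389, p(108)=483502844, p(109)=541946240, p(110)=607163746, p(111)=679903203, p(112)=761002156, p(113)=851376628, p(114)=952050665, p(115)=1064144451, p(116)=1188908248, p(117)=1327710076, p(118)=1482074143, p(119)=1653668665, p(120)=1844349560, p(121)=2056148051, p(122)=2291320912, p(123)=2552338241, p(124)=2841940500, p(125)=3163127352, p(126)=3519222692, p(127)=3913864295, p(128)=4351078600, p(129)=4835271870, p(130)=5371315400, p(131)=5964539504, p(132)=6620830889, p(133)=7346629512, p(134)=8149040695, p(135)=9035836076, p(136)=10015581680, p(137)=11097645016, p(138)=12292341831, p(139)=13610949895, p(140)=15065878135, p(141)=16670689208, p(142)=18440293320, p(143)=20390982757, p(144)=22540654445, p(145)=24908858009, p(146)=27517052599, p(147)=30388671978, p(148)=33549419497, p(149)=37027355200, p(150)=40853235313, p(151)=45060624582, p(152)=49686288421, p(153)=54770336324, p(154)=60356673280, p(155)=66493182097, p(156)=73232243759, p(157)=80630964769, p(158)=88751778802, p(159)=97662728555, p(160)=107438159466, p(161)=118159068427, p(162)=129913904637, p(163)=142798995930, p(164)=156919475295, p(165)=172389800255, p(166)=189334822579, p(167)=207890420102, p(168)=228204732751, p(169)=250438925115, p(170)=274768617130, p(171)=301384802048, p(172)=330495499613, p(173)=362326859895, p(174)=397125074750, p(175)=435157697830, p(176)=476715857290, p(177)=522115831195, p(178)=571701605655, p(179)=625846753120, p(180)=684957390936.
Final step: p(181) = p(180) + p(179) - p(176) - p(174) + p(169) + p(166) - p(159) - p(155) + p(146) + p(141) - p(130) - p(124) + p(111) + p(104) - p(89) - p(81) + p(64) + p(55) - p(36) - p(26) + p(5)
= 684957390936 + 625846753120 - 476715857290 - 397125074750 + 250438925115 + 189334822579 - 97662728555 - 66493182097 + 27517052599 + 16670689208 - 5371315400 - 2841940500 + 679903203 + 304801365 - 49995925 - 18004327 + 1741630 + 451276 - 17977 - 2436 + 7
= 749474411781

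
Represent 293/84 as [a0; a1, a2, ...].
[3; 2, 20, 2]

Euclidean algorithm steps:
293 = 3 × 84 + 41
84 = 2 × 41 + 2
41 = 20 × 2 + 1
2 = 2 × 1 + 0
Continued fraction: [3; 2, 20, 2]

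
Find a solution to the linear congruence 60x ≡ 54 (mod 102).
x ≡ 6 (mod 17)

gcd(60, 102) = 6, which divides 54, so solutions exist.
Divide through by 6: 10x ≡ 9 (mod 17).
Find 10^(-1) mod 17 by the extended Euclidean algorithm:
17 = 1 × 10 + 7  ⟹  7 = (1)·17 + (-1)·10
10 = 1 × 7 + 3  ⟹  3 = (-1)·17 + (2)·10
7 = 2 × 3 + 1  ⟹  1 = (3)·17 + (-5)·10
So (-5)·10 ≡ 1 (mod 17), i.e. 10^(-1) ≡ -5 ≡ 12 (mod 17).
x ≡ 12 × 9 = 108 ≡ 6 (mod 17).
Check: 60 × 6 = 360 ≡ 54 (mod 102).
x ≡ 6 (mod 17), giving 6 solutions mod 102.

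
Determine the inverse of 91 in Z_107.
20

gcd(91, 107) = 1, so the inverse exists.
Extended Euclidean algorithm on (107, 91):
107 = 1 × 91 + 16  ⟹  16 = (1)·107 + (-1)·91
91 = 5 × 16 + 11  ⟹  11 = (-5)·107 + (6)·91
16 = 1 × 11 + 5  ⟹  5 = (6)·107 + (-7)·91
11 = 2 × 5 + 1  ⟹  1 = (-17)·107 + (20)·91
So (20)·91 ≡ 1 (mod 107), i.e. 91^(-1) ≡ 20 (mod 107).
Check: 91 × 20 = 1820 ≡ 1 (mod 107)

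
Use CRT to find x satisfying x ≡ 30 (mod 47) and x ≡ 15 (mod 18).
735

Using Chinese Remainder Theorem:
M = 47 × 18 = 846
M1 = 18, M2 = 47
y1 = 18^(-1) mod 47 = 34
y2 = 47^(-1) mod 18 = 5
x = (30×18×34 + 15×47×5) mod 846 = 735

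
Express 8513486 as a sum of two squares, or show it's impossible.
Not possible

Factorization: 8513486 = 2 × 41 × 47^3
By Fermat: n is sum of two squares iff every prime p ≡ 3 (mod 4) appears to even power.
Prime(s) ≡ 3 (mod 4) with odd exponent: [(47, 3)]
Therefore 8513486 cannot be expressed as a² + b².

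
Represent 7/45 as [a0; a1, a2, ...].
[0; 6, 2, 3]

Euclidean algorithm steps:
7 = 0 × 45 + 7
45 = 6 × 7 + 3
7 = 2 × 3 + 1
3 = 3 × 1 + 0
Continued fraction: [0; 6, 2, 3]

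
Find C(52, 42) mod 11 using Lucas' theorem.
0

Using Lucas' theorem:
Write n=52 and k=42 in base 11:
n in base 11: [4, 8]
k in base 11: [3, 9]
C(52,42) mod 11 = ∏ C(n_i, k_i) mod 11
Digit binomials (mod 11): C(4,3) = 4; C(8,9) = 0 (k_i > n_i)
Product: 4 × 0 = 0 ≡ 0 (mod 11)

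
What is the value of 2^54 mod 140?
64

Repeated squaring. Binary of 54 = 110110.
2^1 ≡ 2 (mod 140); 2^2 ≡ 4 (mod 140); 2^4 ≡ 16 (mod 140); 2^8 ≡ 116 (mod 140); 2^16 ≡ 16 (mod 140); 2^32 ≡ 116 (mod 140)
2^54 = 2^2 × 2^4 × 2^16 × 2^32 ≡ 64 (mod 140)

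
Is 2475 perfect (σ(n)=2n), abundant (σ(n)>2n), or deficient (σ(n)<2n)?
deficient

Proper divisors of 2475: sum = 1 + 3 + 5 + 9 + 11 + 15 + 25 + 33 + ... + 225 + 275 + 495 + 825 (17 divisors) = 2361
Since 2361 < 2475, 2475 is deficient.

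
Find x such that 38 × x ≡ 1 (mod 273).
194

gcd(38, 273) = 1, so the inverse exists.
Extended Euclidean algorithm on (273, 38):
273 = 7 × 38 + 7  ⟹  7 = (1)·273 + (-7)·38
38 = 5 × 7 + 3  ⟹  3 = (-5)·273 + (36)·38
7 = 2 × 3 + 1  ⟹  1 = (11)·273 + (-79)·38
So (-79)·38 ≡ 1 (mod 273), i.e. 38^(-1) ≡ -79 ≡ 194 (mod 273).
Check: 38 × 194 = 7372 ≡ 1 (mod 273)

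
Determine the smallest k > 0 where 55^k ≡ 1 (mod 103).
51

103 is prime, so ord(55) divides φ(103) = 102.
Divisors of 102: 1, 2, 3, 6, 17, 34, 51, 102.
Repeated squaring: 55^1 ≡ 55, 55^2 ≡ 38, 55^4 ≡ 2, 55^8 ≡ 4, 55^16 ≡ 16, 55^32 ≡ 50, 55^64 ≡ 28 (mod 103).
Test 55^d mod 103 for each divisor d in increasing order:
55^1 ≡ 55
55^2 ≡ 38
55^3 = 55^2·55^1 ≡ 30
55^6 = 55^4·55^2 ≡ 76
55^17 = 55^16·55^1 ≡ 56
55^34 = 55^32·55^2 ≡ 46
55^51 = 55^32·55^16·55^2·55^1 ≡ 1  ← first divisor giving 1
The order is 51.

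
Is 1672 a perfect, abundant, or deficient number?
abundant

Proper divisors of 1672: sum = 1 + 2 + 4 + 8 + 11 + 19 + 22 + 38 + 44 + 76 + 88 + 152 + 209 + 418 + 836 = 1928
Since 1928 > 1672, 1672 is abundant.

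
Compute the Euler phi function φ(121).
110

121 = 11^2
φ(n) = n × ∏(1 - 1/p) for each prime p dividing n
φ(121) = 121 × (1 - 1/11) = 110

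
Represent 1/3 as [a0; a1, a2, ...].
[0; 3]

Euclidean algorithm steps:
1 = 0 × 3 + 1
3 = 3 × 1 + 0
Continued fraction: [0; 3]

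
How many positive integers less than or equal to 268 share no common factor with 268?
132

268 = 2^2 × 67
φ(n) = n × ∏(1 - 1/p) for each prime p dividing n
φ(268) = 268 × (1 - 1/2) × (1 - 1/67) = 132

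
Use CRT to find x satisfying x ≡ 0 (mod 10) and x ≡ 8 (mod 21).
50

Using Chinese Remainder Theorem:
M = 10 × 21 = 210
M1 = 21, M2 = 10
y1 = 21^(-1) mod 10 = 1
y2 = 10^(-1) mod 21 = 19
x = (0×21×1 + 8×10×19) mod 210 = 50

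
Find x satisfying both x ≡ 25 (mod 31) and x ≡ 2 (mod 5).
87

Using Chinese Remainder Theorem:
M = 31 × 5 = 155
M1 = 5, M2 = 31
y1 = 5^(-1) mod 31 = 25
y2 = 31^(-1) mod 5 = 1
x = (25×5×25 + 2×31×1) mod 155 = 87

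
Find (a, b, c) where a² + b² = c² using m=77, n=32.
(4905, 4928, 6953)

Euclid's formula: a = m² - n², b = 2mn, c = m² + n²
m = 77, n = 32
a = 77² - 32² = 5929 - 1024 = 4905
b = 2 × 77 × 32 = 4928
c = 77² + 32² = 5929 + 1024 = 6953
Verification: 4905² + 4928² = 24059025 + 24285184 = 48344209 = 6953² ✓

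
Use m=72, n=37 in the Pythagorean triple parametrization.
(3815, 5328, 6553)

Euclid's formula: a = m² - n², b = 2mn, c = m² + n²
m = 72, n = 37
a = 72² - 37² = 5184 - 1369 = 3815
b = 2 × 72 × 37 = 5328
c = 72² + 37² = 5184 + 1369 = 6553
Verification: 3815² + 5328² = 14554225 + 28387584 = 42941809 = 6553² ✓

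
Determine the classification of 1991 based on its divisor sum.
deficient

Proper divisors of 1991: sum = 1 + 11 + 181 = 193
Since 193 < 1991, 1991 is deficient.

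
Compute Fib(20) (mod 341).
286

Matrix identity: Q^n = [[F_(n+1), F_n], [F_n, F_(n-1)]] with Q = [[1,1],[1,0]].
n = 20 = 10100₂. Square-and-multiply, entries mod 341:
Q^1 = [[1,1],[1,0]]
Q^2 = (Q^1)² = [[2,1],[1,1]]
Q^5 = (Q^2)²·Q = [[8,5],[5,3]]
Q^10 = (Q^5)² = [[89,55],[55,34]]
Q^20 = (Q^10)² = [[34,286],[286,89]]
F_20 mod 341 = Q^20[0][1] = 286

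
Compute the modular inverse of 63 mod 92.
19

gcd(63, 92) = 1, so the inverse exists.
Extended Euclidean algorithm on (92, 63):
92 = 1 × 63 + 29  ⟹  29 = (1)·92 + (-1)·63
63 = 2 × 29 + 5  ⟹  5 = (-2)·92 + (3)·63
29 = 5 × 5 + 4  ⟹  4 = (11)·92 + (-16)·63
5 = 1 × 4 + 1  ⟹  1 = (-13)·92 + (19)·63
So (19)·63 ≡ 1 (mod 92), i.e. 63^(-1) ≡ 19 (mod 92).
Check: 63 × 19 = 1197 ≡ 1 (mod 92)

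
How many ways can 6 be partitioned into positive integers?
11

p(n) counts ways to write n as a sum of positive integers (order ignored).
Examples: 6; 5 + 1; 4 + 2; 4 + 1 + 1; 3 + 3; ... (11 total)
p(6) = 11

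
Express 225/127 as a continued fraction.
[1; 1, 3, 2, 1, 1, 1, 3]

Euclidean algorithm steps:
225 = 1 × 127 + 98
127 = 1 × 98 + 29
98 = 3 × 29 + 11
29 = 2 × 11 + 7
11 = 1 × 7 + 4
7 = 1 × 4 + 3
4 = 1 × 3 + 1
3 = 3 × 1 + 0
Continued fraction: [1; 1, 3, 2, 1, 1, 1, 3]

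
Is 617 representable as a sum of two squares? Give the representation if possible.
16² + 19² (a=16, b=19)

Factorization: 617 = 617
By Fermat: n is sum of two squares iff every prime p ≡ 3 (mod 4) appears to even power.
All primes ≡ 3 (mod 4) appear to even power.
Search a = 0, 1, 2, … for 617 - a² a perfect square: first hit at a = 16: 617 - 256 = 361 = 19².
617 = 16² + 19² = 256 + 361 ✓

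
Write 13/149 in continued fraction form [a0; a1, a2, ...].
[0; 11, 2, 6]

Euclidean algorithm steps:
13 = 0 × 149 + 13
149 = 11 × 13 + 6
13 = 2 × 6 + 1
6 = 6 × 1 + 0
Continued fraction: [0; 11, 2, 6]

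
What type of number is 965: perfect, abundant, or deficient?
deficient

Proper divisors of 965: sum = 1 + 5 + 193 = 199
Since 199 < 965, 965 is deficient.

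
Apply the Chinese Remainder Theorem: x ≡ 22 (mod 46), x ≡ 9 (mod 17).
298

Using Chinese Remainder Theorem:
M = 46 × 17 = 782
M1 = 17, M2 = 46
y1 = 17^(-1) mod 46 = 19
y2 = 46^(-1) mod 17 = 10
x = (22×17×19 + 9×46×10) mod 782 = 298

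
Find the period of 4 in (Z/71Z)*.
35

71 is prime, so ord(4) divides φ(71) = 70.
Divisors of 70: 1, 2, 5, 7, 10, 14, 35, 70.
Repeated squaring: 4^1 ≡ 4, 4^2 ≡ 16, 4^4 ≡ 43, 4^8 ≡ 3, 4^16 ≡ 9, 4^32 ≡ 10, 4^64 ≡ 29 (mod 71).
Test 4^d mod 71 for each divisor d in increasing order:
4^1 ≡ 4
4^2 ≡ 16
4^5 = 4^4·4^1 ≡ 30
4^7 = 4^4·4^2·4^1 ≡ 54
4^10 = 4^8·4^2 ≡ 48
4^14 = 4^8·4^4·4^2 ≡ 5
4^35 = 4^32·4^2·4^1 ≡ 1  ← first divisor giving 1
The order is 35.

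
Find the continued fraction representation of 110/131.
[0; 1, 5, 4, 5]

Euclidean algorithm steps:
110 = 0 × 131 + 110
131 = 1 × 110 + 21
110 = 5 × 21 + 5
21 = 4 × 5 + 1
5 = 5 × 1 + 0
Continued fraction: [0; 1, 5, 4, 5]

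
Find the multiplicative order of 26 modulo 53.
52

53 is prime, so ord(26) divides φ(53) = 52.
Divisors of 52: 1, 2, 4, 13, 26, 52.
Repeated squaring: 26^1 ≡ 26, 26^2 ≡ 40, 26^4 ≡ 10, 26^8 ≡ 47, 26^16 ≡ 36, 26^32 ≡ 24 (mod 53).
Test 26^d mod 53 for each divisor d in increasing order:
26^1 ≡ 26
26^2 ≡ 40
26^4 ≡ 10
26^13 = 26^8·26^4·26^1 ≡ 30
26^26 = 26^16·26^8·26^2 ≡ 52
26^52 = 26^32·26^16·26^4 ≡ 1  ← first divisor giving 1
The order is 52.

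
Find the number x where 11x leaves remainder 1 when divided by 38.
7

gcd(11, 38) = 1, so the inverse exists.
Extended Euclidean algorithm on (38, 11):
38 = 3 × 11 + 5  ⟹  5 = (1)·38 + (-3)·11
11 = 2 × 5 + 1  ⟹  1 = (-2)·38 + (7)·11
So (7)·11 ≡ 1 (mod 38), i.e. 11^(-1) ≡ 7 (mod 38).
Check: 11 × 7 = 77 ≡ 1 (mod 38)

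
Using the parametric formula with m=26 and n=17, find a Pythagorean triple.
(387, 884, 965)

Euclid's formula: a = m² - n², b = 2mn, c = m² + n²
m = 26, n = 17
a = 26² - 17² = 676 - 289 = 387
b = 2 × 26 × 17 = 884
c = 26² + 17² = 676 + 289 = 965
Verification: 387² + 884² = 149769 + 781456 = 931225 = 965² ✓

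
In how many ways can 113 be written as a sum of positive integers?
851376628

p(n) counts ways to write n as a sum of positive integers (order ignored).
Euler's pentagonal recurrence: p(k) = p(k-1) + p(k-2) - p(k-5) - p(k-7) + p(k-12) + p(k-15) - ... (offsets j(3j∓1)/2, signs ++--, p(0)=1, p(<0)=0).
DP table for k = 0..112: p(0)=1, p(1)=1, p(2)=2, p(3)=3, p(4)=5, p(5)=7, p(6)=11, p(7)=15, p(8)=22, p(9)=30, p(10)=42, p(11)=56, p(12)=77, p(13)=101, p(14)=135, p(15)=176, p(16)=231, p(17)=297, p(18)=385, p(19)=490, p(20)=627, p(21)=792, p(22)=1002, p(23)=1255, p(24)=1575, p(25)=1958, p(26)=2436, p(27)=3010, p(28)=3718, p(29)=4565, p(30)=5604, p(31)=6842, p(32)=8349, p(33)=10143, p(34)=12310, p(35)=14883, p(36)=17977, p(37)=21637, p(38)=26015, p(39)=31185, p(40)=37338, p(41)=44583, p(42)=53174, p(43)=63261, p(44)=75175, p(45)=89134, p(46)=105558, p(47)=124754, p(48)=147273, p(49)=173525, p(50)=204226, p(51)=239943, p(52)=281589, p(53)=329931, p(54)=386155, p(55)=451276, p(56)=526823, p(57)=614154, p(58)=715220, p(59)=831820, p(60)=966467, p(61)=1121505, p(62)=1300156, p(63)=1505499, p(64)=1741630, p(65)=2012558, p(66)=2323520, p(67)=2679689, p(68)=3087735, p(69)=3554345, p(70)=4087968, p(71)=4697205, p(72)=5392783, p(73)=6185689, p(74)=7089500, p(75)=8118264, p(76)=9289091, p(77)=10619863, p(78)=12132164, p(79)=13848650, p(80)=15796476, p(81)=18004327, p(82)=20506255, p(83)=23338469, p(84)=26543660, p(85)=30167357, p(86)=34262962, p(87)=38887673, p(88)=44108109, p(89)=49995925, p(90)=56634173, p(91)=64112359, p(92)=72533807, p(93)=82010177, p(94)=92669720, p(95)=104651419, p(96)=118114304, p(97)=133230930, p(98)=150198136, p(99)=169229875, p(100)=190569292, p(101)=214481126, p(102)=241265379, p(103)=271248950, p(104)=304801365, p(105)=342325709, p(106)=384276336, p(107)=431149389, p(108)=483502844, p(109)=541946240, p(110)=607163746, p(111)=679903203, p(112)=761002156.
Final step: p(113) = p(112) + p(111) - p(108) - p(106) + p(101) + p(98) - p(91) - p(87) + p(78) + p(73) - p(62) - p(56) + p(43) + p(36) - p(21) - p(13)
= 761002156 + 679903203 - 483502844 - 384276336 + 214481126 + 150198136 - 64112359 - 38887673 + 12132164 + 6185689 - 1300156 - 526823 + 63261 + 17977 - 792 - 101
= 851376628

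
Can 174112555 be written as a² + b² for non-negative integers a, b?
Not possible

Factorization: 174112555 = 5 × 17 × 127^3
By Fermat: n is sum of two squares iff every prime p ≡ 3 (mod 4) appears to even power.
Prime(s) ≡ 3 (mod 4) with odd exponent: [(127, 3)]
Therefore 174112555 cannot be expressed as a² + b².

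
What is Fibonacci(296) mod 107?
21

Matrix identity: Q^n = [[F_(n+1), F_n], [F_n, F_(n-1)]] with Q = [[1,1],[1,0]].
n = 296 = 100101000₂. Square-and-multiply, entries mod 107:
Q^1 = [[1,1],[1,0]]
Q^2 = (Q^1)² = [[2,1],[1,1]]
Q^4 = (Q^2)² = [[5,3],[3,2]]
Q^9 = (Q^4)²·Q = [[55,34],[34,21]]
Q^18 = (Q^9)² = [[8,16],[16,99]]
Q^37 = (Q^18)²·Q = [[106,106],[106,0]]
Q^74 = (Q^37)² = [[2,1],[1,1]]
Q^148 = (Q^74)² = [[5,3],[3,2]]
Q^296 = (Q^148)² = [[34,21],[21,13]]
F_296 mod 107 = Q^296[0][1] = 21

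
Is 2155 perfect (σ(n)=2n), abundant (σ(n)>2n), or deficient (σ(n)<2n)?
deficient

Proper divisors of 2155: sum = 1 + 5 + 431 = 437
Since 437 < 2155, 2155 is deficient.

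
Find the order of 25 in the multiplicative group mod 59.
29

59 is prime, so ord(25) divides φ(59) = 58.
Divisors of 58: 1, 2, 29, 58.
Repeated squaring: 25^1 ≡ 25, 25^2 ≡ 35, 25^4 ≡ 45, 25^8 ≡ 19, 25^16 ≡ 7, 25^32 ≡ 49 (mod 59).
Test 25^d mod 59 for each divisor d in increasing order:
25^1 ≡ 25
25^2 ≡ 35
25^29 = 25^16·25^8·25^4·25^1 ≡ 1  ← first divisor giving 1
The order is 29.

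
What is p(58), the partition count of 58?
715220

p(n) counts ways to write n as a sum of positive integers (order ignored).
Euler's pentagonal recurrence: p(k) = p(k-1) + p(k-2) - p(k-5) - p(k-7) + p(k-12) + p(k-15) - ... (offsets j(3j∓1)/2, signs ++--, p(0)=1, p(<0)=0).
DP table for k = 0..57: p(0)=1, p(1)=1, p(2)=2, p(3)=3, p(4)=5, p(5)=7, p(6)=11, p(7)=15, p(8)=22, p(9)=30, p(10)=42, p(11)=56, p(12)=77, p(13)=101, p(14)=135, p(15)=176, p(16)=231, p(17)=297, p(18)=385, p(19)=490, p(20)=627, p(21)=792, p(22)=1002, p(23)=1255, p(24)=1575, p(25)=1958, p(26)=2436, p(27)=3010, p(28)=3718, p(29)=4565, p(30)=5604, p(31)=6842, p(32)=8349, p(33)=10143, p(34)=12310, p(35)=14883, p(36)=17977, p(37)=21637, p(38)=26015, p(39)=31185, p(40)=37338, p(41)=44583, p(42)=53174, p(43)=63261, p(44)=75175, p(45)=89134, p(46)=105558, p(47)=124754, p(48)=147273, p(49)=173525, p(50)=204226, p(51)=239943, p(52)=281589, p(53)=329931, p(54)=386155, p(55)=451276, p(56)=526823, p(57)=614154.
Final step: p(58) = p(57) + p(56) - p(53) - p(51) + p(46) + p(43) - p(36) - p(32) + p(23) + p(18) - p(7) - p(1)
= 614154 + 526823 - 329931 - 239943 + 105558 + 63261 - 17977 - 8349 + 1255 + 385 - 15 - 1
= 715220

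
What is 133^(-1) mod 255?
232

gcd(133, 255) = 1, so the inverse exists.
Extended Euclidean algorithm on (255, 133):
255 = 1 × 133 + 122  ⟹  122 = (1)·255 + (-1)·133
133 = 1 × 122 + 11  ⟹  11 = (-1)·255 + (2)·133
122 = 11 × 11 + 1  ⟹  1 = (12)·255 + (-23)·133
So (-23)·133 ≡ 1 (mod 255), i.e. 133^(-1) ≡ -23 ≡ 232 (mod 255).
Check: 133 × 232 = 30856 ≡ 1 (mod 255)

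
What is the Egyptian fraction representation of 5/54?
1/11 + 1/594

Greedy algorithm:
5/54: ceiling(54/5) = 11, use 1/11
1/594: ceiling(594/1) = 594, use 1/594
Result: 5/54 = 1/11 + 1/594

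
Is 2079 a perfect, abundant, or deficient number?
deficient

Proper divisors of 2079: sum = 1 + 3 + 7 + 9 + 11 + 21 + 27 + 33 + 63 + 77 + 99 + 189 + 231 + 297 + 693 = 1761
Since 1761 < 2079, 2079 is deficient.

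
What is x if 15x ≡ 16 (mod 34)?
x ≡ 26 (mod 34)

gcd(15, 34) = 1, which divides 16, so solutions exist.
Find 15^(-1) mod 34 by the extended Euclidean algorithm:
34 = 2 × 15 + 4  ⟹  4 = (1)·34 + (-2)·15
15 = 3 × 4 + 3  ⟹  3 = (-3)·34 + (7)·15
4 = 1 × 3 + 1  ⟹  1 = (4)·34 + (-9)·15
So (-9)·15 ≡ 1 (mod 34), i.e. 15^(-1) ≡ -9 ≡ 25 (mod 34).
x ≡ 25 × 16 = 400 ≡ 26 (mod 34).
Check: 15 × 26 = 390 ≡ 16 (mod 34).
Unique solution: x ≡ 26 (mod 34)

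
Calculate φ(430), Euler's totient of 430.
168

430 = 2 × 5 × 43
φ(n) = n × ∏(1 - 1/p) for each prime p dividing n
φ(430) = 430 × (1 - 1/2) × (1 - 1/5) × (1 - 1/43) = 168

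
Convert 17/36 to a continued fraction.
[0; 2, 8, 2]

Euclidean algorithm steps:
17 = 0 × 36 + 17
36 = 2 × 17 + 2
17 = 8 × 2 + 1
2 = 2 × 1 + 0
Continued fraction: [0; 2, 8, 2]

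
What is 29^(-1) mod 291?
281

gcd(29, 291) = 1, so the inverse exists.
Extended Euclidean algorithm on (291, 29):
291 = 10 × 29 + 1  ⟹  1 = (1)·291 + (-10)·29
So (-10)·29 ≡ 1 (mod 291), i.e. 29^(-1) ≡ -10 ≡ 281 (mod 291).
Check: 29 × 281 = 8149 ≡ 1 (mod 291)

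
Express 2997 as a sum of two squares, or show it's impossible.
9² + 54² (a=9, b=54)

Factorization: 2997 = 3^4 × 37
By Fermat: n is sum of two squares iff every prime p ≡ 3 (mod 4) appears to even power.
All primes ≡ 3 (mod 4) appear to even power.
Search a = 0, 1, 2, … for 2997 - a² a perfect square: first hit at a = 9: 2997 - 81 = 2916 = 54².
2997 = 9² + 54² = 81 + 2916 ✓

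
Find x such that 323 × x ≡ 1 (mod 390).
227

gcd(323, 390) = 1, so the inverse exists.
Extended Euclidean algorithm on (390, 323):
390 = 1 × 323 + 67  ⟹  67 = (1)·390 + (-1)·323
323 = 4 × 67 + 55  ⟹  55 = (-4)·390 + (5)·323
67 = 1 × 55 + 12  ⟹  12 = (5)·390 + (-6)·323
55 = 4 × 12 + 7  ⟹  7 = (-24)·390 + (29)·323
12 = 1 × 7 + 5  ⟹  5 = (29)·390 + (-35)·323
7 = 1 × 5 + 2  ⟹  2 = (-53)·390 + (64)·323
5 = 2 × 2 + 1  ⟹  1 = (135)·390 + (-163)·323
So (-163)·323 ≡ 1 (mod 390), i.e. 323^(-1) ≡ -163 ≡ 227 (mod 390).
Check: 323 × 227 = 73321 ≡ 1 (mod 390)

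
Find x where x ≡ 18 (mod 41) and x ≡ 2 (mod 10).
182

Using Chinese Remainder Theorem:
M = 41 × 10 = 410
M1 = 10, M2 = 41
y1 = 10^(-1) mod 41 = 37
y2 = 41^(-1) mod 10 = 1
x = (18×10×37 + 2×41×1) mod 410 = 182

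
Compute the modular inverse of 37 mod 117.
19

gcd(37, 117) = 1, so the inverse exists.
Extended Euclidean algorithm on (117, 37):
117 = 3 × 37 + 6  ⟹  6 = (1)·117 + (-3)·37
37 = 6 × 6 + 1  ⟹  1 = (-6)·117 + (19)·37
So (19)·37 ≡ 1 (mod 117), i.e. 37^(-1) ≡ 19 (mod 117).
Check: 37 × 19 = 703 ≡ 1 (mod 117)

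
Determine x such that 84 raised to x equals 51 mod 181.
87

Baby-step giant-step with step n = ⌈√181⌉ = 14.
Baby steps 84^j mod 181 (j:value) for j=0..13: 0:1, 1:84, 2:178, 3:110, 4:9, 5:32, 6:154, 7:85, 8:81, 9:107, 10:119, 11:41, 12:5, 13:58.
Giant-step multiplier: 84^(-14) ≡ 84^(180-14) = 84^166 ≡ 12 (mod 181).
Giant steps γ_i = 51·12^i mod 181: γ_0=51, γ_1=69, γ_2=104, γ_3=162, γ_4=134, γ_5=160, γ_6=110 (in table at j=3).
x = i·n + j = 6·14 + 3 = 87.
Check: 84^87 ≡ 51 (mod 181).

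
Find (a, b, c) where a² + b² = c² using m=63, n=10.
(3869, 1260, 4069)

Euclid's formula: a = m² - n², b = 2mn, c = m² + n²
m = 63, n = 10
a = 63² - 10² = 3969 - 100 = 3869
b = 2 × 63 × 10 = 1260
c = 63² + 10² = 3969 + 100 = 4069
Verification: 3869² + 1260² = 14969161 + 1587600 = 16556761 = 4069² ✓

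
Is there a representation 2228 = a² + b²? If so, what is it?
28² + 38² (a=28, b=38)

Factorization: 2228 = 2^2 × 557
By Fermat: n is sum of two squares iff every prime p ≡ 3 (mod 4) appears to even power.
All primes ≡ 3 (mod 4) appear to even power.
Search a = 0, 1, 2, … for 2228 - a² a perfect square: first hit at a = 28: 2228 - 784 = 1444 = 38².
2228 = 28² + 38² = 784 + 1444 ✓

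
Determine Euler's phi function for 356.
176

356 = 2^2 × 89
φ(n) = n × ∏(1 - 1/p) for each prime p dividing n
φ(356) = 356 × (1 - 1/2) × (1 - 1/89) = 176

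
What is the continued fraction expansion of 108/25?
[4; 3, 8]

Euclidean algorithm steps:
108 = 4 × 25 + 8
25 = 3 × 8 + 1
8 = 8 × 1 + 0
Continued fraction: [4; 3, 8]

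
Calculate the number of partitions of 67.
2679689

p(n) counts ways to write n as a sum of positive integers (order ignored).
Euler's pentagonal recurrence: p(k) = p(k-1) + p(k-2) - p(k-5) - p(k-7) + p(k-12) + p(k-15) - ... (offsets j(3j∓1)/2, signs ++--, p(0)=1, p(<0)=0).
DP table for k = 0..66: p(0)=1, p(1)=1, p(2)=2, p(3)=3, p(4)=5, p(5)=7, p(6)=11, p(7)=15, p(8)=22, p(9)=30, p(10)=42, p(11)=56, p(12)=77, p(13)=101, p(14)=135, p(15)=176, p(16)=231, p(17)=297, p(18)=385, p(19)=490, p(20)=627, p(21)=792, p(22)=1002, p(23)=1255, p(24)=1575, p(25)=1958, p(26)=2436, p(27)=3010, p(28)=3718, p(29)=4565, p(30)=5604, p(31)=6842, p(32)=8349, p(33)=10143, p(34)=12310, p(35)=14883, p(36)=17977, p(37)=21637, p(38)=26015, p(39)=31185, p(40)=37338, p(41)=44583, p(42)=53174, p(43)=63261, p(44)=75175, p(45)=89134, p(46)=105558, p(47)=124754, p(48)=147273, p(49)=173525, p(50)=204226, p(51)=239943, p(52)=281589, p(53)=329931, p(54)=386155, p(55)=451276, p(56)=526823, p(57)=614154, p(58)=715220, p(59)=831820, p(60)=966467, p(61)=1121505, p(62)=1300156, p(63)=1505499, p(64)=1741630, p(65)=2012558, p(66)=2323520.
Final step: p(67) = p(66) + p(65) - p(62) - p(60) + p(55) + p(52) - p(45) - p(41) + p(32) + p(27) - p(16) - p(10)
= 2323520 + 2012558 - 1300156 - 966467 + 451276 + 281589 - 89134 - 44583 + 8349 + 3010 - 231 - 42
= 2679689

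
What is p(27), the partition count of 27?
3010

p(n) counts ways to write n as a sum of positive integers (order ignored).
Euler's pentagonal recurrence: p(k) = p(k-1) + p(k-2) - p(k-5) - p(k-7) + p(k-12) + p(k-15) - ... (offsets j(3j∓1)/2, signs ++--, p(0)=1, p(<0)=0).
DP table for k = 0..26: p(0)=1, p(1)=1, p(2)=2, p(3)=3, p(4)=5, p(5)=7, p(6)=11, p(7)=15, p(8)=22, p(9)=30, p(10)=42, p(11)=56, p(12)=77, p(13)=101, p(14)=135, p(15)=176, p(16)=231, p(17)=297, p(18)=385, p(19)=490, p(20)=627, p(21)=792, p(22)=1002, p(23)=1255, p(24)=1575, p(25)=1958, p(26)=2436.
Final step: p(27) = p(26) + p(25) - p(22) - p(20) + p(15) + p(12) - p(5) - p(1)
= 2436 + 1958 - 1002 - 627 + 176 + 77 - 7 - 1
= 3010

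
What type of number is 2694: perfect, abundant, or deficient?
abundant

Proper divisors of 2694: sum = 1 + 2 + 3 + 6 + 449 + 898 + 1347 = 2706
Since 2706 > 2694, 2694 is abundant.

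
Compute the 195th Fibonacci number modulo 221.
66

Matrix identity: Q^n = [[F_(n+1), F_n], [F_n, F_(n-1)]] with Q = [[1,1],[1,0]].
n = 195 = 11000011₂. Square-and-multiply, entries mod 221:
Q^1 = [[1,1],[1,0]]
Q^3 = (Q^1)²·Q = [[3,2],[2,1]]
Q^6 = (Q^3)² = [[13,8],[8,5]]
Q^12 = (Q^6)² = [[12,144],[144,89]]
Q^24 = (Q^12)² = [[106,179],[179,148]]
Q^48 = (Q^24)² = [[182,161],[161,21]]
Q^97 = (Q^48)²·Q = [[13,38],[38,196]]
Q^195 = (Q^97)²·Q = [[52,66],[66,207]]
F_195 mod 221 = Q^195[0][1] = 66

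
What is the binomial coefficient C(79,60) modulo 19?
4

Using Lucas' theorem:
Write n=79 and k=60 in base 19:
n in base 19: [4, 3]
k in base 19: [3, 3]
C(79,60) mod 19 = ∏ C(n_i, k_i) mod 19
Digit binomials (mod 19): C(4,3) = 4; C(3,3) = 1
Product: 4 × 1 = 4 ≡ 4 (mod 19)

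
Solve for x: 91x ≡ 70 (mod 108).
x ≡ 34 (mod 108)

gcd(91, 108) = 1, which divides 70, so solutions exist.
Find 91^(-1) mod 108 by the extended Euclidean algorithm:
108 = 1 × 91 + 17  ⟹  17 = (1)·108 + (-1)·91
91 = 5 × 17 + 6  ⟹  6 = (-5)·108 + (6)·91
17 = 2 × 6 + 5  ⟹  5 = (11)·108 + (-13)·91
6 = 1 × 5 + 1  ⟹  1 = (-16)·108 + (19)·91
So (19)·91 ≡ 1 (mod 108), i.e. 91^(-1) ≡ 19 (mod 108).
x ≡ 19 × 70 = 1330 ≡ 34 (mod 108).
Check: 91 × 34 = 3094 ≡ 70 (mod 108).
Unique solution: x ≡ 34 (mod 108)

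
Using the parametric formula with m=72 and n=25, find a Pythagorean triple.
(4559, 3600, 5809)

Euclid's formula: a = m² - n², b = 2mn, c = m² + n²
m = 72, n = 25
a = 72² - 25² = 5184 - 625 = 4559
b = 2 × 72 × 25 = 3600
c = 72² + 25² = 5184 + 625 = 5809
Verification: 4559² + 3600² = 20784481 + 12960000 = 33744481 = 5809² ✓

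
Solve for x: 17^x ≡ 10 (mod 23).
13

Baby-step giant-step with step n = ⌈√23⌉ = 5.
Baby steps 17^j mod 23 (j:value) for j=0..4: 0:1, 1:17, 2:13, 3:14, 4:8.
Giant-step multiplier: 17^(-5) ≡ 17^(22-5) = 17^17 ≡ 11 (mod 23).
Giant steps γ_i = 10·11^i mod 23: γ_0=10, γ_1=18, γ_2=14 (in table at j=3).
x = i·n + j = 2·5 + 3 = 13.
Check: 17^13 ≡ 10 (mod 23).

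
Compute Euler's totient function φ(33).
20

33 = 3 × 11
φ(n) = n × ∏(1 - 1/p) for each prime p dividing n
φ(33) = 33 × (1 - 1/3) × (1 - 1/11) = 20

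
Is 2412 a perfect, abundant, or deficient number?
abundant

Proper divisors of 2412: sum = 1 + 2 + 3 + 4 + 6 + 9 + 12 + 18 + ... + 402 + 603 + 804 + 1206 (17 divisors) = 3776
Since 3776 > 2412, 2412 is abundant.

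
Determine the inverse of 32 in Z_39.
11

gcd(32, 39) = 1, so the inverse exists.
Extended Euclidean algorithm on (39, 32):
39 = 1 × 32 + 7  ⟹  7 = (1)·39 + (-1)·32
32 = 4 × 7 + 4  ⟹  4 = (-4)·39 + (5)·32
7 = 1 × 4 + 3  ⟹  3 = (5)·39 + (-6)·32
4 = 1 × 3 + 1  ⟹  1 = (-9)·39 + (11)·32
So (11)·32 ≡ 1 (mod 39), i.e. 32^(-1) ≡ 11 (mod 39).
Check: 32 × 11 = 352 ≡ 1 (mod 39)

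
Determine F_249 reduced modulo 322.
34

Matrix identity: Q^n = [[F_(n+1), F_n], [F_n, F_(n-1)]] with Q = [[1,1],[1,0]].
n = 249 = 11111001₂. Square-and-multiply, entries mod 322:
Q^1 = [[1,1],[1,0]]
Q^3 = (Q^1)²·Q = [[3,2],[2,1]]
Q^7 = (Q^3)²·Q = [[21,13],[13,8]]
Q^15 = (Q^7)²·Q = [[21,288],[288,55]]
Q^31 = (Q^15)²·Q = [[301,309],[309,314]]
Q^62 = (Q^31)² = [[288,55],[55,233]]
Q^124 = (Q^62)² = [[317,319],[319,320]]
Q^249 = (Q^124)²·Q = [[55,34],[34,21]]
F_249 mod 322 = Q^249[0][1] = 34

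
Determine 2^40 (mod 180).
16

Repeated squaring. Binary of 40 = 101000.
2^1 ≡ 2 (mod 180); 2^2 ≡ 4 (mod 180); 2^4 ≡ 16 (mod 180); 2^8 ≡ 76 (mod 180); 2^16 ≡ 16 (mod 180); 2^32 ≡ 76 (mod 180)
2^40 = 2^8 × 2^32 ≡ 16 (mod 180)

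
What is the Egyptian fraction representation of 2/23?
1/12 + 1/276

Greedy algorithm:
2/23: ceiling(23/2) = 12, use 1/12
1/276: ceiling(276/1) = 276, use 1/276
Result: 2/23 = 1/12 + 1/276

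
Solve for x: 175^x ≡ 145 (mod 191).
123

Baby-step giant-step with step n = ⌈√191⌉ = 14.
Baby steps 175^j mod 191 (j:value) for j=0..13: 0:1, 1:175, 2:65, 3:106, 4:23, 5:14, 6:158, 7:146, 8:147, 9:131, 10:5, 11:111, 12:134, 13:148.
Giant-step multiplier: 175^(-14) ≡ 175^(190-14) = 175^176 ≡ 98 (mod 191).
Giant steps γ_i = 145·98^i mod 191: γ_0=145, γ_1=76, γ_2=190, γ_3=93, γ_4=137, γ_5=56, γ_6=140, γ_7=159, γ_8=111 (in table at j=11).
x = i·n + j = 8·14 + 11 = 123.
Check: 175^123 ≡ 145 (mod 191).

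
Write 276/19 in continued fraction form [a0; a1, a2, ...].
[14; 1, 1, 9]

Euclidean algorithm steps:
276 = 14 × 19 + 10
19 = 1 × 10 + 9
10 = 1 × 9 + 1
9 = 9 × 1 + 0
Continued fraction: [14; 1, 1, 9]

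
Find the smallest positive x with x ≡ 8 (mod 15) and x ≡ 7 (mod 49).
203

Using Chinese Remainder Theorem:
M = 15 × 49 = 735
M1 = 49, M2 = 15
y1 = 49^(-1) mod 15 = 4
y2 = 15^(-1) mod 49 = 36
x = (8×49×4 + 7×15×36) mod 735 = 203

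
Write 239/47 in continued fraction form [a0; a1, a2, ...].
[5; 11, 1, 3]

Euclidean algorithm steps:
239 = 5 × 47 + 4
47 = 11 × 4 + 3
4 = 1 × 3 + 1
3 = 3 × 1 + 0
Continued fraction: [5; 11, 1, 3]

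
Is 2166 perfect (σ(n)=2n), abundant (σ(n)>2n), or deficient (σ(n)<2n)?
abundant

Proper divisors of 2166: sum = 1 + 2 + 3 + 6 + 19 + 38 + 57 + 114 + 361 + 722 + 1083 = 2406
Since 2406 > 2166, 2166 is abundant.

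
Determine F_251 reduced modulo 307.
233

Matrix identity: Q^n = [[F_(n+1), F_n], [F_n, F_(n-1)]] with Q = [[1,1],[1,0]].
n = 251 = 11111011₂. Square-and-multiply, entries mod 307:
Q^1 = [[1,1],[1,0]]
Q^3 = (Q^1)²·Q = [[3,2],[2,1]]
Q^7 = (Q^3)²·Q = [[21,13],[13,8]]
Q^15 = (Q^7)²·Q = [[66,303],[303,70]]
Q^31 = (Q^15)²·Q = [[144,74],[74,70]]
Q^62 = (Q^31)² = [[117,179],[179,245]]
Q^125 = (Q^62)²·Q = [[8,294],[294,21]]
Q^251 = (Q^125)²·Q = [[163,233],[233,237]]
F_251 mod 307 = Q^251[0][1] = 233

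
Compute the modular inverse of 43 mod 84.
43

gcd(43, 84) = 1, so the inverse exists.
Extended Euclidean algorithm on (84, 43):
84 = 1 × 43 + 41  ⟹  41 = (1)·84 + (-1)·43
43 = 1 × 41 + 2  ⟹  2 = (-1)·84 + (2)·43
41 = 20 × 2 + 1  ⟹  1 = (21)·84 + (-41)·43
So (-41)·43 ≡ 1 (mod 84), i.e. 43^(-1) ≡ -41 ≡ 43 (mod 84).
Check: 43 × 43 = 1849 ≡ 1 (mod 84)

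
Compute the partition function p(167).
207890420102

p(n) counts ways to write n as a sum of positive integers (order ignored).
Euler's pentagonal recurrence: p(k) = p(k-1) + p(k-2) - p(k-5) - p(k-7) + p(k-12) + p(k-15) - ... (offsets j(3j∓1)/2, signs ++--, p(0)=1, p(<0)=0).
DP table for k = 0..166: p(0)=1, p(1)=1, p(2)=2, p(3)=3, p(4)=5, p(5)=7, p(6)=11, p(7)=15, p(8)=22, p(9)=30, p(10)=42, p(11)=56, p(12)=77, p(13)=101, p(14)=135, p(15)=176, p(16)=231, p(17)=297, p(18)=385, p(19)=490, p(20)=627, p(21)=792, p(22)=1002, p(23)=1255, p(24)=1575, p(25)=1958, p(26)=2436, p(27)=3010, p(28)=3718, p(29)=4565, p(30)=5604, p(31)=6842, p(32)=8349, p(33)=10143, p(34)=12310, p(35)=14883, p(36)=17977, p(37)=21637, p(38)=26015, p(39)=31185, p(40)=37338, p(41)=44583, p(42)=53174, p(43)=63261, p(44)=75175, p(45)=89134, p(46)=105558, p(47)=124754, p(48)=147273, p(49)=173525, p(50)=204226, p(51)=239943, p(52)=281589, p(53)=329931, p(54)=386155, p(55)=451276, p(56)=526823, p(57)=614154, p(58)=715220, p(59)=831820, p(60)=966467, p(61)=1121505, p(62)=1300156, p(63)=1505499, p(64)=1741630, p(65)=2012558, p(66)=2323520, p(67)=2679689, p(68)=3087735, p(69)=3554345, p(70)=4087968, p(71)=4697205, p(72)=5392783, p(73)=6185689, p(74)=7089500, p(75)=8118264, p(76)=9289091, p(77)=10619863, p(78)=12132164, p(79)=13848650, p(80)=15796476, p(81)=18004327, p(82)=20506255, p(83)=23338469, p(84)=26543660, p(85)=30167357, p(86)=34262962, p(87)=38887673, p(88)=44108109, p(89)=49995925, p(90)=56634173, p(91)=64112359, p(92)=72533807, p(93)=82010177, p(94)=92669720, p(95)=104651419, p(96)=118114304, p(97)=133230930, p(98)=150198136, p(99)=169229875, p(100)=190569292, p(101)=214481126, p(102)=241265379, p(103)=271248950, p(104)=304801365, p(105)=342325709, p(106)=384276336, p(107)=431149389, p(108)=483502844, p(109)=541946240, p(110)=607163746, p(111)=679903203, p(112)=761002156, p(113)=851376628, p(114)=952050665, p(115)=1064144451, p(116)=1188908248, p(117)=1327710076, p(118)=1482074143, p(119)=1653668665, p(120)=1844349560, p(121)=2056148051, p(122)=2291320912, p(123)=2552338241, p(124)=2841940500, p(125)=3163127352, p(126)=3519222692, p(127)=3913864295, p(128)=4351078600, p(129)=4835271870, p(130)=5371315400, p(131)=5964539504, p(132)=6620830889, p(133)=7346629512, p(134)=8149040695, p(135)=9035836076, p(136)=10015581680, p(137)=11097645016, p(138)=12292341831, p(139)=13610949895, p(140)=15065878135, p(141)=16670689208, p(142)=18440293320, p(143)=20390982757, p(144)=22540654445, p(145)=24908858009, p(146)=27517052599, p(147)=30388671978, p(148)=33549419497, p(149)=37027355200, p(150)=40853235313, p(151)=45060624582, p(152)=49686288421, p(153)=54770336324, p(154)=60356673280, p(155)=66493182097, p(156)=73232243759, p(157)=80630964769, p(158)=88751778802, p(159)=97662728555, p(160)=107438159466, p(161)=118159068427, p(162)=129913904637, p(163)=142798995930, p(164)=156919475295, p(165)=172389800255, p(166)=189334822579.
Final step: p(167) = p(166) + p(165) - p(162) - p(160) + p(155) + p(152) - p(145) - p(141) + p(132) + p(127) - p(116) - p(110) + p(97) + p(90) - p(75) - p(67) + p(50) + p(41) - p(22) - p(12)
= 189334822579 + 172389800255 - 129913904637 - 107438159466 + 66493182097 + 49686288421 - 24908858009 - 16670689208 + 6620830889 + 3913864295 - 1188908248 - 607163746 + 133230930 + 56634173 - 8118264 - 2679689 + 204226 + 44583 - 1002 - 77
= 207890420102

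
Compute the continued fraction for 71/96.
[0; 1, 2, 1, 5, 4]

Euclidean algorithm steps:
71 = 0 × 96 + 71
96 = 1 × 71 + 25
71 = 2 × 25 + 21
25 = 1 × 21 + 4
21 = 5 × 4 + 1
4 = 4 × 1 + 0
Continued fraction: [0; 1, 2, 1, 5, 4]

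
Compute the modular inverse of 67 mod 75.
28

gcd(67, 75) = 1, so the inverse exists.
Extended Euclidean algorithm on (75, 67):
75 = 1 × 67 + 8  ⟹  8 = (1)·75 + (-1)·67
67 = 8 × 8 + 3  ⟹  3 = (-8)·75 + (9)·67
8 = 2 × 3 + 2  ⟹  2 = (17)·75 + (-19)·67
3 = 1 × 2 + 1  ⟹  1 = (-25)·75 + (28)·67
So (28)·67 ≡ 1 (mod 75), i.e. 67^(-1) ≡ 28 (mod 75).
Check: 67 × 28 = 1876 ≡ 1 (mod 75)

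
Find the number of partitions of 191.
1820701100652

p(n) counts ways to write n as a sum of positive integers (order ignored).
Euler's pentagonal recurrence: p(k) = p(k-1) + p(k-2) - p(k-5) - p(k-7) + p(k-12) + p(k-15) - ... (offsets j(3j∓1)/2, signs ++--, p(0)=1, p(<0)=0).
DP table for k = 0..190: p(0)=1, p(1)=1, p(2)=2, p(3)=3, p(4)=5, p(5)=7, p(6)=11, p(7)=15, p(8)=22, p(9)=30, p(10)=42, p(11)=56, p(12)=77, p(13)=101, p(14)=135, p(15)=176, p(16)=231, p(17)=297, p(18)=385, p(19)=490, p(20)=627, p(21)=792, p(22)=1002, p(23)=1255, p(24)=1575, p(25)=1958, p(26)=2436, p(27)=3010, p(28)=3718, p(29)=4565, p(30)=5604, p(31)=6842, p(32)=8349, p(33)=10143, p(34)=12310, p(35)=14883, p(36)=17977, p(37)=21637, p(38)=26015, p(39)=31185, p(40)=37338, p(41)=44583, p(42)=53174, p(43)=63261, p(44)=75175, p(45)=89134, p(46)=105558, p(47)=124754, p(48)=147273, p(49)=173525, p(50)=204226, p(51)=239943, p(52)=281589, p(53)=329931, p(54)=386155, p(55)=451276, p(56)=526823, p(57)=614154, p(58)=715220, p(59)=831820, p(60)=966467, p(61)=1121505, p(62)=1300156, p(63)=1505499, p(64)=1741630, p(65)=2012558, p(66)=2323520, p(67)=2679689, p(68)=3087735, p(69)=3554345, p(70)=4087968, p(71)=4697205, p(72)=5392783, p(73)=6185689, p(74)=7089500, p(75)=8118264, p(76)=9289091, p(77)=10619863, p(78)=12132164, p(79)=13848650, p(80)=15796476, p(81)=18004327, p(82)=20506255, p(83)=23338469, p(84)=26543660, p(85)=30167357, p(86)=34262962, p(87)=38887673, p(88)=44108109, p(89)=49995925, p(90)=56634173, p(91)=64112359, p(92)=72533807, p(93)=82010177, p(94)=92669720, p(95)=104651419, p(96)=118114304, p(97)=133230930, p(98)=150198136, p(99)=169229875, p(100)=190569292, p(101)=214481126, p(102)=241265379, p(103)=271248950, p(104)=304801365, p(105)=342325709, p(106)=384276336, p(107)=431149389, p(108)=483502844, p(109)=541946240, p(110)=607163746, p(111)=679903203, p(112)=761002156, p(113)=851376628, p(114)=952050665, p(115)=1064144451, p(116)=1188908248, p(117)=1327710076, p(118)=1482074143, p(119)=1653668665, p(120)=1844349560, p(121)=2056148051, p(122)=2291320912, p(123)=2552338241, p(124)=2841940500, p(125)=3163127352, p(126)=3519222692, p(127)=3913864295, p(128)=4351078600, p(129)=4835271870, p(130)=5371315400, p(131)=5964539504, p(132)=6620830889, p(133)=7346629512, p(134)=8149040695, p(135)=9035836076, p(136)=10015581680, p(137)=11097645016, p(138)=12292341831, p(139)=13610949895, p(140)=15065878135, p(141)=16670689208, p(142)=18440293320, p(143)=20390982757, p(144)=22540654445, p(145)=24908858009, p(146)=27517052599, p(147)=30388671978, p(148)=33549419497, p(149)=37027355200, p(150)=40853235313, p(151)=45060624582, p(152)=49686288421, p(153)=54770336324, p(154)=60356673280, p(155)=66493182097, p(156)=73232243759, p(157)=80630964769, p(158)=88751778802, p(159)=97662728555, p(160)=107438159466, p(161)=118159068427, p(162)=129913904637, p(163)=142798995930, p(164)=156919475295, p(165)=172389800255, p(166)=189334822579, p(167)=207890420102, p(168)=228204732751, p(169)=250438925115, p(170)=274768617130, p(171)=301384802048, p(172)=330495499613, p(173)=362326859895, p(174)=397125074750, p(175)=435157697830, p(176)=476715857290, p(177)=522115831195, p(178)=571701605655, p(179)=625846753120, p(180)=684957390936, p(181)=749474411781, p(182)=819876908323, p(183)=896684817527, p(184)=980462880430, p(185)=1071823774337, p(186)=1171432692373, p(187)=1280011042268, p(188)=1398341745571, p(189)=1527273599625, p(190)=1667727404093.
Final step: p(191) = p(190) + p(189) - p(186) - p(184) + p(179) + p(176) - p(169) - p(165) + p(156) + p(151) - p(140) - p(134) + p(121) + p(114) - p(99) - p(91) + p(74) + p(65) - p(46) - p(36) + p(15) + p(4)
= 1667727404093 + 1527273599625 - 1171432692373 - 980462880430 + 625846753120 + 476715857290 - 250438925115 - 172389800255 + 73232243759 + 45060624582 - 15065878135 - 8149040695 + 2056148051 + 952050665 - 169229875 - 64112359 + 7089500 + 2012558 - 105558 - 17977 + 176 + 5
= 1820701100652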